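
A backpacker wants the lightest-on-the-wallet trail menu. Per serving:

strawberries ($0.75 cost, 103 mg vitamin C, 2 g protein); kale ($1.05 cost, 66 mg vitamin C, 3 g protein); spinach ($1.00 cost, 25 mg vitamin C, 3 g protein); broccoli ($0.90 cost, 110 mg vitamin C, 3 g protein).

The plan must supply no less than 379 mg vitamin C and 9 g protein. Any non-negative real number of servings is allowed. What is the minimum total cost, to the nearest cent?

$2.95

Compare the cost at each extreme point of the feasible region.
strawberries only: max(379/103, 9/2) = 4.5 servings → $3.38.
kale only: max(379/66, 9/3) = 5.742 servings → $6.03.
spinach only: max(379/25, 9/3) = 15.16 servings → $15.16.
broccoli only: max(379/110, 9/3) = 3.445 servings → $3.10.
strawberries + kale with both tight: 3.068 servings and 0.9548 servings → $3.30.
strawberries + spinach with both tight: 3.521 servings and 0.6525 servings → $3.29.
strawberries + broccoli with both tight: 1.652 servings and 1.899 servings → $2.95.
kale + spinach with both targets exact would need a negative amount; discard.
kale + broccoli with both targets exact would need a negative amount; discard.
spinach + broccoli: intersection lies outside the first quadrant.
The minimum over all feasible corners is $2.95.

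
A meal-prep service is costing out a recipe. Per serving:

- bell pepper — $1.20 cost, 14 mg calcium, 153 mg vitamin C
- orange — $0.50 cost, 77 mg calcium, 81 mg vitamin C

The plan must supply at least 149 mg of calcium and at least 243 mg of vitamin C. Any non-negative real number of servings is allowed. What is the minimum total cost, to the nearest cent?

A basic optimal solution has at most two foods positive. Try each food alone and each pair with both targets met exactly.
bell pepper only: max(149/14, 243/153) = 10.64 servings → $12.77.
orange only: max(149/77, 243/81) = 3 servings → $1.50.
bell pepper + orange with both tight: 0.6238 servings and 1.822 servings → $1.66.
So the least-cost plan costs $1.50.

$1.50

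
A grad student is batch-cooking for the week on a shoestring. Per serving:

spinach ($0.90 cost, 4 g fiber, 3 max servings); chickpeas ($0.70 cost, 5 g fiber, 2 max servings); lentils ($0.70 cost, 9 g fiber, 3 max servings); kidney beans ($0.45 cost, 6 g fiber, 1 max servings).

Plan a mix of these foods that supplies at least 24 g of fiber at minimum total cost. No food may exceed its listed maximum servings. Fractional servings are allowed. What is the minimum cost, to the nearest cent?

Cost per g of fiber: kidney beans $0.0750, lentils $0.0778, chickpeas $0.1400, spinach $0.2250.
Take 1 serving of kidney beans: +6.0 g fiber for $0.45 (total $0.45, still need 18.0 g).
Take 2 servings of lentils: +18.0 g fiber for $1.40 (total $1.85, still need 0.0 g).
Filling from the cheapest source first is optimal under one linear minimum: $1.85.

$1.85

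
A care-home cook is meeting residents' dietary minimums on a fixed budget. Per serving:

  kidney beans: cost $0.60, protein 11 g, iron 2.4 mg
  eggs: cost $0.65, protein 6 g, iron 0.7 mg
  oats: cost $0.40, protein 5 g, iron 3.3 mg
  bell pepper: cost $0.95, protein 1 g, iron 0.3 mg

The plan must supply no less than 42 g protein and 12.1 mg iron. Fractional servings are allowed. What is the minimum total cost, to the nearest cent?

At the optimum either one food covers both requirements or two foods hit both targets exactly; no other combination can be cheaper.
kidney beans only: max(42/11, 12.1/2.4) = 5.042 servings → $3.02.
eggs only: max(42/6, 12.1/0.7) = 17.29 servings → $11.24.
oats only: max(42/5, 12.1/3.3) = 8.4 servings → $3.36.
bell pepper only: max(42/1, 12.1/0.3) = 42 servings → $39.90.
kidney beans + eggs: the both-tight solution has a negative serving — not a feasible corner.
kidney beans + oats with both tight: 3.214 servings and 1.329 servings → $2.46.
kidney beans + bell pepper with both tight: 0.5556 servings and 35.89 servings → $34.43.
eggs + oats with both tight: 4.791 servings and 2.65 servings → $4.17.
eggs + bell pepper with both tight: 0.4545 servings and 39.27 servings → $37.60.
oats + bell pepper with both targets exact would need a negative amount; discard.
So the least-cost plan costs $2.46.

$2.46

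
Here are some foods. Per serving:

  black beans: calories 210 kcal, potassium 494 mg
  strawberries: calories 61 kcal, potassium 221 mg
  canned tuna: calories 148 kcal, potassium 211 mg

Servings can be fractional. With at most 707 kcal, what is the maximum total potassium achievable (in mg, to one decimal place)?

2561.4 mg

Potassium per kcal: strawberries 3.623, black beans 2.352, canned tuna 1.426.
With no serving limits, spend the whole calories allowance on strawberries: 707 kcal / 61 kcal × 221 mg = 2561.4 mg.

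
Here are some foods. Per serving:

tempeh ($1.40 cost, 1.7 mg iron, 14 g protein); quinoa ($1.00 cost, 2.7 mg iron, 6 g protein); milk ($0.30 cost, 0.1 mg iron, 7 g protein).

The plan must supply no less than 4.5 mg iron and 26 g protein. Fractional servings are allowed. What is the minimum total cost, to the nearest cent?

Compare the cost at each extreme point of the feasible region.
tempeh only: max(4.5/1.7, 26/14) = 2.647 servings → $3.71.
quinoa only: max(4.5/2.7, 26/6) = 4.333 servings → $4.33.
milk only: max(4.5/0.1, 26/7) = 45 servings → $13.50.
tempeh + quinoa with both tight: 1.565 servings and 0.6812 servings → $2.87.
tempeh + milk with both targets exact would need a negative amount; discard.
quinoa + milk with both tight: 1.579 servings and 2.361 servings → $2.29.
So the least-cost plan costs $2.29.

$2.29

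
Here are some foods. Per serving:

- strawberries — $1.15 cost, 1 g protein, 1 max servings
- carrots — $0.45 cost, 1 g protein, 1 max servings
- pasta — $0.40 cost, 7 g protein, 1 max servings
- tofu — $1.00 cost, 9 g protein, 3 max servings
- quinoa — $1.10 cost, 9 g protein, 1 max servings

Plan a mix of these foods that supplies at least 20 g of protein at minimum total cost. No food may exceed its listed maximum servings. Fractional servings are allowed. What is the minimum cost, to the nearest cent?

$1.84

Cost per g of protein: pasta $0.0571, tofu $0.1111, quinoa $0.1222, carrots $0.4500, strawberries $1.1500.
Take 1 serving of pasta: +7.0 g protein for $0.40 (total $0.40, still need 13.0 g).
Take 1.444 servings of tofu: +13.0 g protein for $1.44 (total $1.84, still need 0.0 g).
Filling from the cheapest source first is optimal under one linear minimum: $1.84.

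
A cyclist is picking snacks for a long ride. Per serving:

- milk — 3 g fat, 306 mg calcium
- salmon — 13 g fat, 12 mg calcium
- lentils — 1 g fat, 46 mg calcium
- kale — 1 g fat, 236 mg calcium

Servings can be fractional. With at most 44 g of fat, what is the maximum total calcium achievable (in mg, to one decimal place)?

Calcium per g fat: kale 236, milk 102, lentils 46, salmon 0.9231.
With no serving limits, spend the whole fat allowance on kale: 44 g / 1 g × 236 mg = 10384.0 mg.

10384.0 mg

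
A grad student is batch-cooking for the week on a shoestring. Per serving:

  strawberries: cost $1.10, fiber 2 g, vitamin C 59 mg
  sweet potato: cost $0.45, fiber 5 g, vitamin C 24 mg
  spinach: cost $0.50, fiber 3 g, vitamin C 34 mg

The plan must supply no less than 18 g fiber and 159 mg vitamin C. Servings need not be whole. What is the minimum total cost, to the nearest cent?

$2.47

An LP optimum is at a vertex; with two nutrient constraints at most two foods are used. Check each candidate.
strawberries only: max(18/2, 159/59) = 9 servings → $9.90.
sweet potato only: max(18/5, 159/24) = 6.625 servings → $2.98.
spinach only: max(18/3, 159/34) = 6 servings → $3.00.
strawberries + sweet potato with both tight: 1.47 servings and 3.012 servings → $2.97.
strawberries + spinach with both targets exact would need a negative amount; discard.
sweet potato + spinach with both tight: 1.378 servings and 3.704 servings → $2.47.
So the least-cost plan costs $2.47.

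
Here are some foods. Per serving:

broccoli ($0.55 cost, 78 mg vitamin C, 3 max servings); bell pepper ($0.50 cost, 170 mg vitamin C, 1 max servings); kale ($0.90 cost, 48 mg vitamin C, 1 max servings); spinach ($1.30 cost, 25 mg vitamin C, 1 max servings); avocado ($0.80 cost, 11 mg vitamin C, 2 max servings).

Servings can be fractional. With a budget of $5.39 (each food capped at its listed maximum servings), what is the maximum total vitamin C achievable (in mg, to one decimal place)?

Vitamin C per dollar: bell pepper 340, broccoli 141.8, kale 53.33, spinach 19.23, avocado 13.75.
Take 1 serving of bell pepper: spends $0.50, +170.0 mg vitamin C (running total 170.0 mg).
Take 3 servings of broccoli: spends $1.65, +234.0 mg vitamin C (running total 404.0 mg).
Take 1 serving of kale: spends $0.90, +48.0 mg vitamin C (running total 452.0 mg).
Take 1 serving of spinach: spends $1.30, +25.0 mg vitamin C (running total 477.0 mg).
Take 1.3 servings of avocado: spends $1.04, +14.3 mg vitamin C (running total 491.3 mg).
Greedy by best ratio exhausts the cost allowance optimally: 491.3 mg.

491.3 mg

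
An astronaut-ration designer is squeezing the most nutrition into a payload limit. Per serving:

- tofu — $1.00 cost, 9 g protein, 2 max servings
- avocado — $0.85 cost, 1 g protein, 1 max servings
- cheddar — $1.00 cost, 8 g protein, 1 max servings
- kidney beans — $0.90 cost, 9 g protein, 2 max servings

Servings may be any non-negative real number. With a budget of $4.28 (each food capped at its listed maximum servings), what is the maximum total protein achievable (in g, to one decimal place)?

39.8 g

Protein per dollar: kidney beans 10, tofu 9, cheddar 8, avocado 1.176.
Take 2 servings of kidney beans: spends $1.80, +18.0 g protein (running total 18.0 g).
Take 2 servings of tofu: spends $2.00, +18.0 g protein (running total 36.0 g).
Take 0.48 servings of cheddar: spends $0.48, +3.8 g protein (running total 39.8 g).
Greedy by best ratio exhausts the cost allowance optimally: 39.8 g.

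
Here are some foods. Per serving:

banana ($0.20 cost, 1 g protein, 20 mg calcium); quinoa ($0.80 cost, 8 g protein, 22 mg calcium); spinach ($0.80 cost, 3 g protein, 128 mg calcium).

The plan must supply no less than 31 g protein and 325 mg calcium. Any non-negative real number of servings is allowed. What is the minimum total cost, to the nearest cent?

With two linear requirements the optimum uses one or two foods; enumerate the corners.
banana only: max(31/1, 325/20) = 31 servings → $6.20.
quinoa only: max(31/8, 325/22) = 14.77 servings → $11.82.
spinach only: max(31/3, 325/128) = 10.33 servings → $8.27.
banana + quinoa with both tight: 13.9 servings and 2.138 servings → $4.49.
banana + spinach: the both-tight solution has a negative serving — not a feasible corner.
quinoa + spinach with both tight: 3.124 servings and 2.002 servings → $4.10.
The minimum over all feasible corners is $4.10.

$4.10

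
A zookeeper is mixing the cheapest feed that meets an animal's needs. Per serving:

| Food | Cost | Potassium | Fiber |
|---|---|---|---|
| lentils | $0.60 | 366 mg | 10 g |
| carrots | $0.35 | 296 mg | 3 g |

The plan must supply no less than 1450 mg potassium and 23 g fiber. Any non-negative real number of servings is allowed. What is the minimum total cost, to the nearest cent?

lentils only: max(1450/366, 23/10) = 3.962 servings → $2.38.
carrots only: max(1450/296, 23/3) = 7.667 servings → $2.68.
lentils + carrots with both tight: 1.32 servings and 3.266 servings → $1.94.
The minimum over all feasible corners is $1.94.

$1.94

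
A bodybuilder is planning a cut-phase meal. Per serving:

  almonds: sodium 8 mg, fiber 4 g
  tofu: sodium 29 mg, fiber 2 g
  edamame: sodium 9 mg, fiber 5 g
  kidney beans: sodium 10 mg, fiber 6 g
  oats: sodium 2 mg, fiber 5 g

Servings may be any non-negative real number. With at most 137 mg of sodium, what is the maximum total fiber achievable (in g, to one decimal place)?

342.5 g

Fiber per mg sodium: oats 2.5, kidney beans 0.6, edamame 0.5556, almonds 0.5, tofu 0.06897.
With no serving limits, spend the whole sodium allowance on oats: 137 mg / 2 mg × 5 g = 342.5 g.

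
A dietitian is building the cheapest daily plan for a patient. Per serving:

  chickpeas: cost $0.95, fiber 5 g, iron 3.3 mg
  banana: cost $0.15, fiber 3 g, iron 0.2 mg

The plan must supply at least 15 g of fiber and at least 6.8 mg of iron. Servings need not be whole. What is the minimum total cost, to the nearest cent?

At the optimum either one food covers both requirements or two foods hit both targets exactly; no other combination can be cheaper.
chickpeas only: max(15/5, 6.8/3.3) = 3 servings → $2.85.
banana only: max(15/3, 6.8/0.2) = 34 servings → $5.10.
chickpeas + banana with both tight: 1.955 servings and 1.742 servings → $2.12.
The minimum over all feasible corners is $2.12.

$2.12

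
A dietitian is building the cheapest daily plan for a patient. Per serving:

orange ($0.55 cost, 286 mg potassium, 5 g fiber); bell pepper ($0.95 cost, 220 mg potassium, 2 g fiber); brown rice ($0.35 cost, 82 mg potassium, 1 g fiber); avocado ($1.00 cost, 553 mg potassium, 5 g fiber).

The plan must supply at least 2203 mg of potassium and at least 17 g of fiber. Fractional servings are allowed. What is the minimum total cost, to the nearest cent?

orange only: max(2203/286, 17/5) = 7.703 servings → $4.24.
bell pepper only: max(2203/220, 17/2) = 10.01 servings → $9.51.
brown rice only: max(2203/82, 17/1) = 26.87 servings → $9.40.
avocado only: max(2203/553, 17/5) = 3.984 servings → $3.98.
orange + bell pepper: intersection lies outside the first quadrant.
orange + brown rice: the both-tight solution has a negative serving — not a feasible corner.
orange + avocado with both targets exact would need a negative amount; discard.
bell pepper + brown rice: the both-tight solution has a negative serving — not a feasible corner.
bell pepper + avocado: intersection lies outside the first quadrant.
brown rice + avocado with both targets exact would need a negative amount; discard.
So the least-cost plan costs $3.98.

$3.98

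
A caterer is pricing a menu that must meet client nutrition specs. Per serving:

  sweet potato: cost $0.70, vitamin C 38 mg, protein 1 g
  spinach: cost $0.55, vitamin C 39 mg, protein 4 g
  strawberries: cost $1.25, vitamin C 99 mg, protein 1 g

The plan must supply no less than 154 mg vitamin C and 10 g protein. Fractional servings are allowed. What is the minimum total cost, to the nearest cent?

Minimising a linear cost over {vitamin C ≥ 154, protein ≥ 10, servings ≥ 0} — the optimum is at a vertex, using one or two foods.
sweet potato only: max(154/38, 10/1) = 10 servings → $7.00.
spinach only: max(154/39, 10/4) = 3.949 servings → $2.17.
strawberries only: max(154/99, 10/1) = 10 servings → $12.50.
sweet potato + spinach with both tight: 2 servings and 2 servings → $2.50.
sweet potato + strawberries: the both-tight solution has a negative serving — not a feasible corner.
spinach + strawberries with both tight: 2.342 servings and 0.6331 servings → $2.08.
Cheapest feasible corner: $2.08.

$2.08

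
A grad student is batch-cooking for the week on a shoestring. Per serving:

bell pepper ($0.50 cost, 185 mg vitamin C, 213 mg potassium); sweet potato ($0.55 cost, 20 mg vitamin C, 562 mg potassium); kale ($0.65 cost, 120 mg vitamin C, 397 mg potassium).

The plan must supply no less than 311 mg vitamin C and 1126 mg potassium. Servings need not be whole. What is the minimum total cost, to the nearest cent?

$1.55

Two binding constraints pin down two serving amounts, so the optimal mix uses at most two foods. The candidates are each food alone (scaled to the tighter of vitamin C/potassium) and each pair with both constraints tight.
bell pepper only: max(311/185, 1126/213) = 5.286 servings → $2.64.
sweet potato only: max(311/20, 1126/562) = 15.55 servings → $8.55.
kale only: max(311/120, 1126/397) = 2.836 servings → $1.84.
bell pepper + sweet potato with both tight: 1.527 servings and 1.425 servings → $1.55.
bell pepper + kale: intersection lies outside the first quadrant.
sweet potato + kale with both tight: 0.1958 servings and 2.559 servings → $1.77.
The minimum over all feasible corners is $1.55.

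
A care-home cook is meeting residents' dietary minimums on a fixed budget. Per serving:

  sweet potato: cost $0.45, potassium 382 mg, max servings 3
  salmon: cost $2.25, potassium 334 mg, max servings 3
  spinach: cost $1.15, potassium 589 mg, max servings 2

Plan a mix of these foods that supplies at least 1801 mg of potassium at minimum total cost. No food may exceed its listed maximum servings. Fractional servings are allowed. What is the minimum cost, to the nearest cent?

$2.63

Cost per mg of potassium: sweet potato $0.0012, spinach $0.0020, salmon $0.0067.
Take 3 servings of sweet potato: +1146.0 mg potassium for $1.35 (total $1.35, still need 655.0 mg).
Take 1.112 servings of spinach: +655.0 mg potassium for $1.28 (total $2.63, still need 0.0 mg).
Greedy by cheapest-per-mg is optimal for a single linear constraint, so the minimum cost is $2.63.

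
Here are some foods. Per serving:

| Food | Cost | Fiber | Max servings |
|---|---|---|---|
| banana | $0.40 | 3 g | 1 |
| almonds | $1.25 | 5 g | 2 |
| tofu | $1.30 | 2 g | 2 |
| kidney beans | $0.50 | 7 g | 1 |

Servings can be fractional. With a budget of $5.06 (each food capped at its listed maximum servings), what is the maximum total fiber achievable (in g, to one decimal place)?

22.6 g

Fiber per dollar: kidney beans 14, banana 7.5, almonds 4, tofu 1.538.
Take 1 serving of kidney beans: spends $0.50, +7.0 g fiber (running total 7.0 g).
Take 1 serving of banana: spends $0.40, +3.0 g fiber (running total 10.0 g).
Take 2 servings of almonds: spends $2.50, +10.0 g fiber (running total 20.0 g).
Take 1.277 servings of tofu: spends $1.66, +2.6 g fiber (running total 22.6 g).
Greedy by best ratio exhausts the cost allowance optimally: 22.6 g.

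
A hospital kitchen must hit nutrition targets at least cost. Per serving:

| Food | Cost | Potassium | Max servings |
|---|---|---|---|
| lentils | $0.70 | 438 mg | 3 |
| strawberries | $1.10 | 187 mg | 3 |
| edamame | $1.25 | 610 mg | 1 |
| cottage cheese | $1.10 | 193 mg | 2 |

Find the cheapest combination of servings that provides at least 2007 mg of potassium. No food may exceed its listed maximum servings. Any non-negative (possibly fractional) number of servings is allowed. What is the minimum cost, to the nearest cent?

Cost per mg of potassium: lentils $0.0016, edamame $0.0020, cottage cheese $0.0057, strawberries $0.0059.
Take 3 servings of lentils: +1314.0 mg potassium for $2.10 (total $2.10, still need 693.0 mg).
Take 1 serving of edamame: +610.0 mg potassium for $1.25 (total $3.35, still need 83.0 mg).
Take 0.4301 servings of cottage cheese: +83.0 mg potassium for $0.47 (total $3.82, still need 0.0 mg).
Filling from the cheapest source first is optimal under one linear minimum: $3.82.

$3.82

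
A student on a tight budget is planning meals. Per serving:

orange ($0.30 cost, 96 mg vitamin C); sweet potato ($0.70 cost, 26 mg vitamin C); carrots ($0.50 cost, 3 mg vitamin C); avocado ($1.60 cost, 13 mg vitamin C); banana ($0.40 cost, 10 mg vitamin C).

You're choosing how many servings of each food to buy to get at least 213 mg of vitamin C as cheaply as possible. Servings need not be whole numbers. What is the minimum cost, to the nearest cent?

Cost per mg of vitamin C: orange $0.0031, sweet potato $0.0269, banana $0.0400, avocado $0.1231, carrots $0.1667.
With no serving limits, use only orange: 213 mg / 96 mg = 2.219 servings × $0.30 = $0.67.

$0.67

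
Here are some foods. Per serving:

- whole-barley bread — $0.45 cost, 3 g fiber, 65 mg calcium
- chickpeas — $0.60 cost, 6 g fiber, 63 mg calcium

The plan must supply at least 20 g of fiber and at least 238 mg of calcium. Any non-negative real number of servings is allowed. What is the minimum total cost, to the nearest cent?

$2.13

Minimising a linear cost over {fiber ≥ 20, calcium ≥ 238, servings ≥ 0} — the optimum is at a vertex, using one or two foods.
whole-barley bread only: max(20/3, 238/65) = 6.667 servings → $3.00.
chickpeas only: max(20/6, 238/63) = 3.778 servings → $2.27.
whole-barley bread + chickpeas with both tight: 0.8358 servings and 2.915 servings → $2.13.
So the least-cost plan costs $2.13.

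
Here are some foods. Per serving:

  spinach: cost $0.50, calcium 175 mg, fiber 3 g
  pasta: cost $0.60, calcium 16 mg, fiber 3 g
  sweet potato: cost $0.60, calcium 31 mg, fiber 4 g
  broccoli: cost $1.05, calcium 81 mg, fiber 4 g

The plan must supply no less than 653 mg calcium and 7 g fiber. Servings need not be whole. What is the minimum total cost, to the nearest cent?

An LP optimum is at a vertex; with two nutrient constraints at most two foods are used. Check each candidate.
spinach only: max(653/175, 7/3) = 3.731 servings → $1.87.
pasta only: max(653/16, 7/3) = 40.81 servings → $24.49.
sweet potato only: max(653/31, 7/4) = 21.06 servings → $12.64.
broccoli only: max(653/81, 7/4) = 8.062 servings → $8.46.
spinach + pasta: the both-tight solution has a negative serving — not a feasible corner.
spinach + sweet potato: the both-tight solution has a negative serving — not a feasible corner.
spinach + broccoli: the both-tight solution has a negative serving — not a feasible corner.
pasta + sweet potato with both targets exact would need a negative amount; discard.
pasta + broccoli: intersection lies outside the first quadrant.
sweet potato + broccoli with both targets exact would need a negative amount; discard.
Cheapest feasible corner: $1.87.

$1.87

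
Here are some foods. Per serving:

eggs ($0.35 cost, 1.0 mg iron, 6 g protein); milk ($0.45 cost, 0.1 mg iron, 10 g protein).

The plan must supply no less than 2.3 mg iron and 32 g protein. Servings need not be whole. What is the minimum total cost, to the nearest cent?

$1.61

An LP optimum is at a vertex; with two nutrient constraints at most two foods are used. Check each candidate.
eggs only: max(2.3/1.0, 32/6) = 5.333 servings → $1.87.
milk only: max(2.3/0.1, 32/10) = 23 servings → $10.35.
eggs + milk with both tight: 2.106 servings and 1.936 servings → $1.61.
Cheapest feasible corner: $1.61.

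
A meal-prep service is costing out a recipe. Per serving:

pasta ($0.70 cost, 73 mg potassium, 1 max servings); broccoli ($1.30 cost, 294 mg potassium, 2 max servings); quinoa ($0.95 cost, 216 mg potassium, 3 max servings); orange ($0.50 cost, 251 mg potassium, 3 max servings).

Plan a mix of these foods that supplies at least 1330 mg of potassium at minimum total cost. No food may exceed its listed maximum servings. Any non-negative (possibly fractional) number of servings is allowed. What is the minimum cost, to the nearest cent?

$4.04

Cost per mg of potassium: orange $0.0020, quinoa $0.0044, broccoli $0.0044, pasta $0.0096.
Take 3 servings of orange: +753.0 mg potassium for $1.50 (total $1.50, still need 577.0 mg).
Take 2.671 servings of quinoa: +577.0 mg potassium for $2.54 (total $4.04, still need 0.0 mg).
Filling from the cheapest source first is optimal under one linear minimum: $4.04.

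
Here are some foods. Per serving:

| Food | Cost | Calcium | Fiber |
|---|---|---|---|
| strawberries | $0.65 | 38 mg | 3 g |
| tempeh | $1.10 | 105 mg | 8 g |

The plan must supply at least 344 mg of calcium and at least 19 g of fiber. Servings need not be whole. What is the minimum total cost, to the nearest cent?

$3.60

strawberries only: max(344/38, 19/3) = 9.053 servings → $5.88.
tempeh only: max(344/105, 19/8) = 3.276 servings → $3.60.
strawberries + tempeh: the both-tight solution has a negative serving — not a feasible corner.
So the least-cost plan costs $3.60.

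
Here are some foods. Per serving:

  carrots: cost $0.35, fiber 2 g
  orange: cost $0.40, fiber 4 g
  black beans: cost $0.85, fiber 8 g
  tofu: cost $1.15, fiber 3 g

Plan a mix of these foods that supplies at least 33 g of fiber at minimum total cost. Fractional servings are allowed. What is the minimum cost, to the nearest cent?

Cost per g of fiber: orange $0.1000, black beans $0.1062, carrots $0.1750, tofu $0.3833.
With no serving limits, use only orange: 33 g / 4 g = 8.25 servings × $0.40 = $3.30.

$3.30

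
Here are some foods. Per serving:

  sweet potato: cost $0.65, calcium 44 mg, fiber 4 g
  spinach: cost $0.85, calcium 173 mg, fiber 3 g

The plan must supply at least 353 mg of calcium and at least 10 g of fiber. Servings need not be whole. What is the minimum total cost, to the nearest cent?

$2.25

sweet potato only: max(353/44, 10/4) = 8.023 servings → $5.21.
spinach only: max(353/173, 10/3) = 3.333 servings → $2.83.
sweet potato + spinach with both tight: 1.198 servings and 1.736 servings → $2.25.
The minimum over all feasible corners is $2.25.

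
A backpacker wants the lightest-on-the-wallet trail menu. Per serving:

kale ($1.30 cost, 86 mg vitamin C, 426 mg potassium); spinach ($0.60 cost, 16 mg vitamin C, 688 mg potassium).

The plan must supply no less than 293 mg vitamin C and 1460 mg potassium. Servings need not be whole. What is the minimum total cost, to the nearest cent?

$4.43

With two linear requirements the optimum uses one or two foods; enumerate the corners.
kale only: max(293/86, 1460/426) = 3.427 servings → $4.46.
spinach only: max(293/16, 1460/688) = 18.31 servings → $10.99.
kale + spinach with both tight: 3.404 servings and 0.01417 servings → $4.43.
The minimum over all feasible corners is $4.43.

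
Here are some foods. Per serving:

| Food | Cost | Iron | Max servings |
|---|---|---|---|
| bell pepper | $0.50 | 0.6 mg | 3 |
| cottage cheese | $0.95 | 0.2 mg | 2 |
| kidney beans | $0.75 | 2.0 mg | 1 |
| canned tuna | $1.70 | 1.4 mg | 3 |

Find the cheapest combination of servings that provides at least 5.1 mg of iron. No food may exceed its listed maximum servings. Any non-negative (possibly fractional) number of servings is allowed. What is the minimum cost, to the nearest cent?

Cost per mg of iron: kidney beans $0.3750, bell pepper $0.8333, canned tuna $1.2143, cottage cheese $4.7500.
Take 1 serving of kidney beans: +2.0 mg iron for $0.75 (total $0.75, still need 3.1 mg).
Take 3 servings of bell pepper: +1.8 mg iron for $1.50 (total $2.25, still need 1.3 mg).
Take 0.9286 servings of canned tuna: +1.3 mg iron for $1.58 (total $3.83, still need 0.0 mg).
Greedy by cheapest-per-mg is optimal for a single linear constraint, so the minimum cost is $3.83.

$3.83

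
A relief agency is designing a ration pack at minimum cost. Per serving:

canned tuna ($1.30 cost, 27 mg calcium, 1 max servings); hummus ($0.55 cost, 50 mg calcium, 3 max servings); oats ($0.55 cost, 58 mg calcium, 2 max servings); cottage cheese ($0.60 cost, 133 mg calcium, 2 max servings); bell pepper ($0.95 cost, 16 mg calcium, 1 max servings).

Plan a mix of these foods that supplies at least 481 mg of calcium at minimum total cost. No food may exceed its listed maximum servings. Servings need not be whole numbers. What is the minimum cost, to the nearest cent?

$3.39

Cost per mg of calcium: cottage cheese $0.0045, oats $0.0095, hummus $0.0110, canned tuna $0.0481, bell pepper $0.0594.
Take 2 servings of cottage cheese: +266.0 mg calcium for $1.20 (total $1.20, still need 215.0 mg).
Take 2 servings of oats: +116.0 mg calcium for $1.10 (total $2.30, still need 99.0 mg).
Take 1.98 servings of hummus: +99.0 mg calcium for $1.09 (total $3.39, still need 0.0 mg).
Greedy by cheapest-per-mg is optimal for a single linear constraint, so the minimum cost is $3.39.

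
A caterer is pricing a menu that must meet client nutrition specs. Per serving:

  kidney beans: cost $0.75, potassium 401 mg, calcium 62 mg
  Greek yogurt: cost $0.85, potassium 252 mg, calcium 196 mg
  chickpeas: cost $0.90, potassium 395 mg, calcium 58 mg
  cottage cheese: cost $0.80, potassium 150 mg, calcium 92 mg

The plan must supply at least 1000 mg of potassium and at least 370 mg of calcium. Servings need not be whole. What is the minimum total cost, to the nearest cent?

Compare the cost at each extreme point of the feasible region.
kidney beans only: max(1000/401, 370/62) = 5.968 servings → $4.48.
Greek yogurt only: max(1000/252, 370/196) = 3.968 servings → $3.37.
chickpeas only: max(1000/395, 370/58) = 6.379 servings → $5.74.
cottage cheese only: max(1000/150, 370/92) = 6.667 servings → $5.33.
kidney beans + Greek yogurt with both tight: 1.632 servings and 1.372 servings → $2.39.
kidney beans + chickpeas with both targets exact would need a negative amount; discard.
kidney beans + cottage cheese with both tight: 1.323 servings and 3.13 servings → $3.50.
Greek yogurt + chickpeas with both tight: 1.404 servings and 1.636 servings → $2.67.
Greek yogurt + cottage cheese: intersection lies outside the first quadrant.
chickpeas + cottage cheese with both tight: 1.321 servings and 3.189 servings → $3.74.
So the least-cost plan costs $2.39.

$2.39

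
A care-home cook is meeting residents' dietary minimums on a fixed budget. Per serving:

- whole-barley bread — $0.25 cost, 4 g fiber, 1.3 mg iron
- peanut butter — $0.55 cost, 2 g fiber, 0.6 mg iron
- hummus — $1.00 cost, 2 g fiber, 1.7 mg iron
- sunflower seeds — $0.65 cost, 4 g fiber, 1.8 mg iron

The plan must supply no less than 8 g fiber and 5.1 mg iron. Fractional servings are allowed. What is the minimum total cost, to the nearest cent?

This is a tiny linear program; its minimum lies at a vertex of the feasible set. List the vertices and price them.
whole-barley bread only: max(8/4, 5.1/1.3) = 3.923 servings → $0.98.
peanut butter only: max(8/2, 5.1/0.6) = 8.5 servings → $4.67.
hummus only: max(8/2, 5.1/1.7) = 4 servings → $4.00.
sunflower seeds only: max(8/4, 5.1/1.8) = 2.833 servings → $1.84.
whole-barley bread + peanut butter: the both-tight solution has a negative serving — not a feasible corner.
whole-barley bread + hummus with both tight: 0.8095 servings and 2.381 servings → $2.58.
whole-barley bread + sunflower seeds: intersection lies outside the first quadrant.
peanut butter + hummus with both tight: 1.545 servings and 2.455 servings → $3.30.
peanut butter + sunflower seeds: the both-tight solution has a negative serving — not a feasible corner.
hummus + sunflower seeds with both tight: 1.875 servings and 1.062 servings → $2.57.
The minimum over all feasible corners is $0.98.

$0.98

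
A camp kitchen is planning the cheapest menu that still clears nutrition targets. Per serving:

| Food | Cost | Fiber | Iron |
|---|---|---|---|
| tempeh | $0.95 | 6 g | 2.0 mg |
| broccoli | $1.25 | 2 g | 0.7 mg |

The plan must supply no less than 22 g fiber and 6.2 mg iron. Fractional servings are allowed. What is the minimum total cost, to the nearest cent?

$3.48

Compare the cost at each extreme point of the feasible region.
tempeh only: max(22/6, 6.2/2.0) = 3.667 servings → $3.48.
broccoli only: max(22/2, 6.2/0.7) = 11 servings → $13.75.
tempeh + broccoli with both targets exact would need a negative amount; discard.
The minimum over all feasible corners is $3.48.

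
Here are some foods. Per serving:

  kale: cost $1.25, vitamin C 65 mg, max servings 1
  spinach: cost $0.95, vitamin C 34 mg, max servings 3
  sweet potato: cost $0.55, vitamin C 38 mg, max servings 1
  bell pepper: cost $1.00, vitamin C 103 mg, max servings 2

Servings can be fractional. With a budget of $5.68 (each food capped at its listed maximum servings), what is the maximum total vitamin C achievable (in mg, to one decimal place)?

376.3 mg

Vitamin C per dollar: bell pepper 103, sweet potato 69.09, kale 52, spinach 35.79.
Take 2 servings of bell pepper: spends $2.00, +206.0 mg vitamin C (running total 206.0 mg).
Take 1 serving of sweet potato: spends $0.55, +38.0 mg vitamin C (running total 244.0 mg).
Take 1 serving of kale: spends $1.25, +65.0 mg vitamin C (running total 309.0 mg).
Take 1.979 servings of spinach: spends $1.88, +67.3 mg vitamin C (running total 376.3 mg).
Filling greedily by vitamin C-per-dollar is optimal for one linear limit, giving 376.3 mg.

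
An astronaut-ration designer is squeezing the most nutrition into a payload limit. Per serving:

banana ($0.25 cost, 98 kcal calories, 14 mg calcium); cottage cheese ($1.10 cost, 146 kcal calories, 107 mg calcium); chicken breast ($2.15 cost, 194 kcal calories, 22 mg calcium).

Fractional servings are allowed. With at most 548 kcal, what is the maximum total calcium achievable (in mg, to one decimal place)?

Calcium per kcal: cottage cheese 0.7329, banana 0.1429, chicken breast 0.1134.
With no serving limits, spend the whole calories allowance on cottage cheese: 548 kcal / 146 kcal × 107 mg = 401.6 mg.

401.6 mg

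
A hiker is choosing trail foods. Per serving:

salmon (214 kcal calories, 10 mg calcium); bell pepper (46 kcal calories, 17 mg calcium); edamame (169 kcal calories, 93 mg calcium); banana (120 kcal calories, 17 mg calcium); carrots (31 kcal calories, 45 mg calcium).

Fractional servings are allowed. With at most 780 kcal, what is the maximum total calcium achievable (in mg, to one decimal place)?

1132.3 mg

Calcium per kcal: carrots 1.452, edamame 0.5503, bell pepper 0.3696, banana 0.1417, salmon 0.04673.
With no serving limits, spend the whole calories allowance on carrots: 780 kcal / 31 kcal × 45 mg = 1132.3 mg.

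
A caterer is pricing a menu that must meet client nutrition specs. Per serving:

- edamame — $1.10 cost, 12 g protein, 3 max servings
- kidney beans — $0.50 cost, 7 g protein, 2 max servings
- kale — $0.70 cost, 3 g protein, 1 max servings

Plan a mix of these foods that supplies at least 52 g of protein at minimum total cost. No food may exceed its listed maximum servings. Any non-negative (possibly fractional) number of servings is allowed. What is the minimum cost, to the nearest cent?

$4.77

Cost per g of protein: kidney beans $0.0714, edamame $0.0917, kale $0.2333.
Take 2 servings of kidney beans: +14.0 g protein for $1.00 (total $1.00, still need 38.0 g).
Take 3 servings of edamame: +36.0 g protein for $3.30 (total $4.30, still need 2.0 g).
Take 0.6667 servings of kale: +2.0 g protein for $0.47 (total $4.77, still need 0.0 g).
Greedy by cheapest-per-g is optimal for a single linear constraint, so the minimum cost is $4.77.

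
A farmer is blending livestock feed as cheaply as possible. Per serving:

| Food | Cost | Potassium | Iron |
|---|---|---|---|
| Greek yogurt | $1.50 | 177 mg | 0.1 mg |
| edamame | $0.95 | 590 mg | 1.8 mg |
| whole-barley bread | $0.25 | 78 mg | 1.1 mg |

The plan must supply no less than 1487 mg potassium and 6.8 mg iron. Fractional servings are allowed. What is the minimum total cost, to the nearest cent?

The cheapest plan sits at a corner of the feasible region — with two constraints it uses at most two foods.
Greek yogurt only: max(1487/177, 6.8/0.1) = 68 servings → $102.00.
edamame only: max(1487/590, 6.8/1.8) = 3.778 servings → $3.59.
whole-barley bread only: max(1487/78, 6.8/1.1) = 19.06 servings → $4.77.
Greek yogurt + edamame with both targets exact would need a negative amount; discard.
Greek yogurt + whole-barley bread with both tight: 5.914 servings and 5.644 servings → $10.28.
edamame + whole-barley bread with both tight: 2.173 servings and 2.626 servings → $2.72.
Cheapest feasible corner: $2.72.

$2.72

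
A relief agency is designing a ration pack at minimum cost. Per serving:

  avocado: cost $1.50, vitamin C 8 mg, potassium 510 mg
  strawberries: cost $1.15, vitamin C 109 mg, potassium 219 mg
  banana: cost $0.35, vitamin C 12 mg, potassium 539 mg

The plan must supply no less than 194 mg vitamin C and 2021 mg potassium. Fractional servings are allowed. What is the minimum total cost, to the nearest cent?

Two binding constraints pin down two serving amounts, so the optimal mix uses at most two foods. The candidates are each food alone (scaled to the tighter of vitamin C/potassium) and each pair with both constraints tight.
avocado only: max(194/8, 2021/510) = 24.25 servings → $36.38.
strawberries only: max(194/109, 2021/219) = 9.228 servings → $10.61.
banana only: max(194/12, 2021/539) = 16.17 servings → $5.66.
avocado + strawberries with both tight: 3.303 servings and 1.537 servings → $6.72.
avocado + banana with both targets exact would need a negative amount; discard.
strawberries + banana with both tight: 1.431 servings and 3.168 servings → $2.75.
So the least-cost plan costs $2.75.

$2.75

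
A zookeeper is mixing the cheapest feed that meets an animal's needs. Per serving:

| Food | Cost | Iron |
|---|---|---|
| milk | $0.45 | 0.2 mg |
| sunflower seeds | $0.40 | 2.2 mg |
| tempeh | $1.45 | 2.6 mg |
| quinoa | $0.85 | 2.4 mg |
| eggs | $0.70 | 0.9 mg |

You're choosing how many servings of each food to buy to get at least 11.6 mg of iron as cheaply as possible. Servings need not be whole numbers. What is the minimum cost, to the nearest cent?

$2.11

Cost per mg of iron: sunflower seeds $0.1818, quinoa $0.3542, tempeh $0.5577, eggs $0.7778, milk $2.2500.
With no serving limits, use only sunflower seeds: 11.6 mg / 2.2 mg = 5.273 servings × $0.40 = $2.11.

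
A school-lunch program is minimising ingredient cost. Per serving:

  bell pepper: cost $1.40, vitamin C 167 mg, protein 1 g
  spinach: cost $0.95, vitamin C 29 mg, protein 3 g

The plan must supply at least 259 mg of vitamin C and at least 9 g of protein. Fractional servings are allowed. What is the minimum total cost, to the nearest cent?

This is a tiny linear program; its minimum lies at a vertex of the feasible set. List the vertices and price them.
bell pepper only: max(259/167, 9/1) = 9 servings → $12.60.
spinach only: max(259/29, 9/3) = 8.931 servings → $8.48.
bell pepper + spinach with both tight: 1.093 servings and 2.636 servings → $4.03.
Cheapest feasible corner: $4.03.

$4.03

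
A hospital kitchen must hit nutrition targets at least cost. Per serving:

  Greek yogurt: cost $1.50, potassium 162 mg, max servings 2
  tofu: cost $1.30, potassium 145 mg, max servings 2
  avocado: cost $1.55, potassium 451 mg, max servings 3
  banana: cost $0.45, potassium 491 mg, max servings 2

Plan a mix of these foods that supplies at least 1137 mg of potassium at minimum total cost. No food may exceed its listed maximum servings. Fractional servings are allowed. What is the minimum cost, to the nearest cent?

$1.43

Cost per mg of potassium: banana $0.0009, avocado $0.0034, tofu $0.0090, Greek yogurt $0.0093.
Take 2 servings of banana: +982.0 mg potassium for $0.90 (total $0.90, still need 155.0 mg).
Take 0.3437 servings of avocado: +155.0 mg potassium for $0.53 (total $1.43, still need 0.0 mg).
Filling from the cheapest source first is optimal under one linear minimum: $1.43.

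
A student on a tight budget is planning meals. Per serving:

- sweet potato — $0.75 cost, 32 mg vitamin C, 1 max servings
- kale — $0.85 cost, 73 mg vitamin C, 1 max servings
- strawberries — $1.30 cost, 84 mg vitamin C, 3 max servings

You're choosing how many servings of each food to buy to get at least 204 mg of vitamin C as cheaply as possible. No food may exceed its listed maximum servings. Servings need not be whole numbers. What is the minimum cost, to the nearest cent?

Cost per mg of vitamin C: kale $0.0116, strawberries $0.0155, sweet potato $0.0234.
Take 1 serving of kale: +73.0 mg vitamin C for $0.85 (total $0.85, still need 131.0 mg).
Take 1.56 servings of strawberries: +131.0 mg vitamin C for $2.03 (total $2.88, still need 0.0 mg).
Greedy by cheapest-per-mg is optimal for a single linear constraint, so the minimum cost is $2.88.

$2.88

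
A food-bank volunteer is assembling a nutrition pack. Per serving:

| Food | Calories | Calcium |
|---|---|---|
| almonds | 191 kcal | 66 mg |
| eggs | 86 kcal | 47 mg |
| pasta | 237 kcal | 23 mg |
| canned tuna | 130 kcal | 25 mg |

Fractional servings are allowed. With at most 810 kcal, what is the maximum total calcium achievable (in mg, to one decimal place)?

Calcium per kcal: eggs 0.5465, almonds 0.3455, canned tuna 0.1923, pasta 0.09705.
With no serving limits, spend the whole calories allowance on eggs: 810 kcal / 86 kcal × 47 mg = 442.7 mg.

442.7 mg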